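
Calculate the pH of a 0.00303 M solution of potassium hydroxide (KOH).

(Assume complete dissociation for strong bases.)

[OH⁻] = 0.00303 M for strong base. pOH = -log[OH⁻] = 2.52, pH = 14 - pOH

pH = 11.48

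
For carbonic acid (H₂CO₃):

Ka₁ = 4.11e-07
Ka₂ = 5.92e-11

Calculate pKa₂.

pKa₂ = -log(Ka₂) = -log(5.92e-11) = 10.23.

pK_{a2} = 10.23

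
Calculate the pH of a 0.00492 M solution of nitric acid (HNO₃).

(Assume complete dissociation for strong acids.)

[H⁺] = 0.00492 M for strong acid. pH = -log[H⁺] = -log(0.00492)

pH = 2.31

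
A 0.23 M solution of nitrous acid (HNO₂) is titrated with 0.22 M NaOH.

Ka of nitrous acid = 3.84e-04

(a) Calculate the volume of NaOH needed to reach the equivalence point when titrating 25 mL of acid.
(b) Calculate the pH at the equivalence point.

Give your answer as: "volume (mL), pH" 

moles acid = 0.23 × 25/1000 = 0.00575 mol; V_base = moles/0.22 × 1000 = 26.1 mL. At equivalence only the conjugate base is present: [A⁻] = 0.00575/0.051 = 1.1244e-01 M. Kb = Kw/Ka = 2.60e-11; [OH⁻] = √(Kb × [A⁻]) = 1.7112e-06; pOH = 5.77; pH = 14 - pOH = 8.23.

V = 26.1 mL, pH = 8.23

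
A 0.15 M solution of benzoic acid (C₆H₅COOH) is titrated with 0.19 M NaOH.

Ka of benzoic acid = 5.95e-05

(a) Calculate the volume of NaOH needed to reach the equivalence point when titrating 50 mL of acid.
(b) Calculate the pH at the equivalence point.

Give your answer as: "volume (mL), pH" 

moles acid = 0.15 × 50/1000 = 0.0075 mol; V_base = moles/0.19 × 1000 = 39.5 mL. At equivalence only the conjugate base is present: [A⁻] = 0.0075/0.089 = 8.3824e-02 M. Kb = Kw/Ka = 1.68e-10; [OH⁻] = √(Kb × [A⁻]) = 3.7534e-06; pOH = 5.43; pH = 14 - pOH = 8.57.

V = 39.5 mL, pH = 8.57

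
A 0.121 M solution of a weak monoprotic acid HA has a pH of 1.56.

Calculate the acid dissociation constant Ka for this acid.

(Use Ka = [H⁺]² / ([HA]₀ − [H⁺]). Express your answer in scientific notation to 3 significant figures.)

[H⁺] = 10^(−pH) = 10^(−1.56) = 2.754e-02 M. For HA ⇌ H⁺ + A⁻, Ka = [H⁺][A⁻]/[HA] = [H⁺]² / ([HA]₀ − [H⁺]) = (2.754e-02)² / (0.121 − 2.754e-02) = 8.12e-03.

K_a = 8.12e-03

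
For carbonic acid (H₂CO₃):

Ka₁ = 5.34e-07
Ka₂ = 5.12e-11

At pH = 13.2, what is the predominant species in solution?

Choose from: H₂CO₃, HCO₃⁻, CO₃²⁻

pKa₁ = 6.27, pKa₂ = 10.29. For a polyprotic acid the predominant species crosses at each pKa: below pKa_n the protonated form dominates, above it the deprotonated form does. At pH = 13.2, the predominant species is CO₃²⁻.

CO₃²⁻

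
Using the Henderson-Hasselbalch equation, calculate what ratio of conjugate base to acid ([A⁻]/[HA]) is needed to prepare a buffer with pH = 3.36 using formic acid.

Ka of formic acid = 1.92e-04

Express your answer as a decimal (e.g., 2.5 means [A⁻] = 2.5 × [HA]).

pKa = -log(1.92e-04) = 3.7167. pH = pKa + log([A⁻]/[HA]), so log([A⁻]/[HA]) = pH − pKa = 3.36 − 3.7167 = -0.3567. [A⁻]/[HA] = 10^(-0.3567) = 0.440

[A⁻]/[HA] = 0.440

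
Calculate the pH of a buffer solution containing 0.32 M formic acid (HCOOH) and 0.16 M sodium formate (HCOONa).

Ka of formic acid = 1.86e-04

pKa = -log(1.86e-04) = 3.73. pH = pKa + log([A⁻]/[HA]) = 3.73 + log(0.16/0.32)

pH = 3.43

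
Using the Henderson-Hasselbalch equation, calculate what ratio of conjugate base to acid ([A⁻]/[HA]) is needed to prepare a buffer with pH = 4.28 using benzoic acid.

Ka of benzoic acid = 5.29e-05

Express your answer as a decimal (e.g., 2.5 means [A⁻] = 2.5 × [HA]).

pKa = -log(5.29e-05) = 4.2765. pH = pKa + log([A⁻]/[HA]), so log([A⁻]/[HA]) = pH − pKa = 4.28 − 4.2765 = 0.0035. [A⁻]/[HA] = 10^(0.0035) = 1.01

[A⁻]/[HA] = 1.01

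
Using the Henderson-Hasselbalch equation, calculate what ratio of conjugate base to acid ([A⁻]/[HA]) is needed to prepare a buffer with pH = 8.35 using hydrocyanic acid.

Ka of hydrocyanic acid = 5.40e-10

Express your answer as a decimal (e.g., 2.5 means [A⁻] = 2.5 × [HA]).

pKa = -log(5.40e-10) = 9.2676. pH = pKa + log([A⁻]/[HA]), so log([A⁻]/[HA]) = pH − pKa = 8.35 − 9.2676 = -0.9176. [A⁻]/[HA] = 10^(-0.9176) = 0.121

[A⁻]/[HA] = 0.121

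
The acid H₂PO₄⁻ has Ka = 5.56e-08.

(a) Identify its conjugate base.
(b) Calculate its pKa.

(a) The conjugate base is formed by removing one H⁺ from H₂PO₄⁻, giving HPO₄²⁻. (b) pKa = -log(Ka) = -log(5.56e-08) = 7.25.

Conjugate base: HPO₄²⁻; pK_a = 7.25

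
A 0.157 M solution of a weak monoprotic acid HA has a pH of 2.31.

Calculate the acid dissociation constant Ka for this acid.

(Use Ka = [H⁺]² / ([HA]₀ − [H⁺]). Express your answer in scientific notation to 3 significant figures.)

[H⁺] = 10^(−pH) = 10^(−2.31) = 4.898e-03 M. For HA ⇌ H⁺ + A⁻, Ka = [H⁺][A⁻]/[HA] = [H⁺]² / ([HA]₀ − [H⁺]) = (4.898e-03)² / (0.157 − 4.898e-03) = 1.58e-04.

K_a = 1.58e-04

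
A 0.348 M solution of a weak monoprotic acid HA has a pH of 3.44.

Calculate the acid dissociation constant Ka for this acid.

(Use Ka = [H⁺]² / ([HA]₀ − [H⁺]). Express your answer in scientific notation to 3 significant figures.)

[H⁺] = 10^(−pH) = 10^(−3.44) = 3.631e-04 M. For HA ⇌ H⁺ + A⁻, Ka = [H⁺][A⁻]/[HA] = [H⁺]² / ([HA]₀ − [H⁺]) = (3.631e-04)² / (0.348 − 3.631e-04) = 3.79e-07.

K_a = 3.79e-07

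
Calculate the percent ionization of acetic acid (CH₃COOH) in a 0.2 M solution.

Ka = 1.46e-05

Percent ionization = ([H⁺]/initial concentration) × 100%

Using Ka equilibrium: x² + Ka×x - Ka×C = 0. Solving: [H⁺] = 1.7015e-03. Percent = (1.7015e-03/0.2) × 100

Percent ionization = 0.851%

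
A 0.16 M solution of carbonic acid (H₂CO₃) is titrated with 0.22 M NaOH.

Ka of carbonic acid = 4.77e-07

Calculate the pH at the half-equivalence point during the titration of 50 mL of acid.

At half-equivalence [HA] = [A⁻], so Henderson-Hasselbalch gives pH = pKa = -log(4.77e-07) = 6.32.

pH = pKa = 6.32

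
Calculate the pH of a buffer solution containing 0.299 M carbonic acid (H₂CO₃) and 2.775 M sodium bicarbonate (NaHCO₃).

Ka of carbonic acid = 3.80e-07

pKa = -log(3.80e-07) = 6.42. pH = pKa + log([A⁻]/[HA]) = 6.42 + log(2.775/0.299)

pH = 7.39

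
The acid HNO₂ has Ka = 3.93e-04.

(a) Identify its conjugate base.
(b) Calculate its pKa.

(a) The conjugate base is formed by removing one H⁺ from HNO₂, giving NO₂⁻. (b) pKa = -log(Ka) = -log(3.93e-04) = 3.41.

Conjugate base: NO₂⁻; pK_a = 3.41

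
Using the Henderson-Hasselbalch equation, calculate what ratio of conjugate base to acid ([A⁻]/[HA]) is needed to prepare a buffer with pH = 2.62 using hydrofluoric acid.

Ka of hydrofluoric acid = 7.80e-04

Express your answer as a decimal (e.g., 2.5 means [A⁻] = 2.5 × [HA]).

pKa = -log(7.80e-04) = 3.1079. pH = pKa + log([A⁻]/[HA]), so log([A⁻]/[HA]) = pH − pKa = 2.62 − 3.1079 = -0.4879. [A⁻]/[HA] = 10^(-0.4879) = 0.325

[A⁻]/[HA] = 0.325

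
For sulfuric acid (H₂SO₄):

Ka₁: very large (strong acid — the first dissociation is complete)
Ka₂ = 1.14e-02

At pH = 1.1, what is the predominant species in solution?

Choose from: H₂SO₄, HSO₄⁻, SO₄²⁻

The first dissociation is complete, so H₂SO₄ itself is never the predominant species in water; pKa₂ = -log(1.14e-02) = 1.94. For a polyprotic acid the predominant species crosses at each pKa: below pKa_n the protonated form dominates, above it the deprotonated form does. At pH = 1.1, the predominant species is HSO₄⁻.

HSO₄⁻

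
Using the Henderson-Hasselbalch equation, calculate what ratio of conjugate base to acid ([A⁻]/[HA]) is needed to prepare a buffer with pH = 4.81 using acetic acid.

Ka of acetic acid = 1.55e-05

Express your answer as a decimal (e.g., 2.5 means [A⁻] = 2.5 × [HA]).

pKa = -log(1.55e-05) = 4.8097. pH = pKa + log([A⁻]/[HA]), so log([A⁻]/[HA]) = pH − pKa = 4.81 − 4.8097 = 0.0003. [A⁻]/[HA] = 10^(0.0003) = 1.00

[A⁻]/[HA] = 1.00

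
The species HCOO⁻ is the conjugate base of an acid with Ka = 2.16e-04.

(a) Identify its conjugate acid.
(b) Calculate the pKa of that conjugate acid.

(a) The conjugate acid is formed by adding one H⁺ to HCOO⁻, giving HCOOH. (b) pKa = -log(Ka) = -log(2.16e-04) = 3.67.

Conjugate acid: HCOOH; pK_a = 3.67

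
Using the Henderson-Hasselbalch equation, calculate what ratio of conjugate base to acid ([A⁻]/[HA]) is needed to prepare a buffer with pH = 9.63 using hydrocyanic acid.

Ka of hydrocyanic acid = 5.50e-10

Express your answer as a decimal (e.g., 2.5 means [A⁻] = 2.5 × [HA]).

pKa = -log(5.50e-10) = 9.2596. pH = pKa + log([A⁻]/[HA]), so log([A⁻]/[HA]) = pH − pKa = 9.63 − 9.2596 = 0.3704. [A⁻]/[HA] = 10^(0.3704) = 2.35

[A⁻]/[HA] = 2.35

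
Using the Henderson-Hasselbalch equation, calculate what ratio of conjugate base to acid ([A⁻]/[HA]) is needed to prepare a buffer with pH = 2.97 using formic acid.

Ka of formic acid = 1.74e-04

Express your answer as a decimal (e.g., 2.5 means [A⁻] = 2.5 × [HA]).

pKa = -log(1.74e-04) = 3.7595. pH = pKa + log([A⁻]/[HA]), so log([A⁻]/[HA]) = pH − pKa = 2.97 − 3.7595 = -0.7895. [A⁻]/[HA] = 10^(-0.7895) = 0.162

[A⁻]/[HA] = 0.162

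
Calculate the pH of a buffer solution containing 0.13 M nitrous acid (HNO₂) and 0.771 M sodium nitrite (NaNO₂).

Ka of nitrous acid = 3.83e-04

pKa = -log(3.83e-04) = 3.42. pH = pKa + log([A⁻]/[HA]) = 3.42 + log(0.771/0.13)

pH = 4.19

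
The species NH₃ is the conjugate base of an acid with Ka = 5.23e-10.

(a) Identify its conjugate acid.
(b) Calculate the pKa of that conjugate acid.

(a) The conjugate acid is formed by adding one H⁺ to NH₃, giving NH₄⁺. (b) pKa = -log(Ka) = -log(5.23e-10) = 9.28.

Conjugate acid: NH₄⁺; pK_a = 9.28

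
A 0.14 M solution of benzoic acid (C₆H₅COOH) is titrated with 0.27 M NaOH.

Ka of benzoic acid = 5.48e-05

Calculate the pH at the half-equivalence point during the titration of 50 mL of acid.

At half-equivalence [HA] = [A⁻], so Henderson-Hasselbalch gives pH = pKa = -log(5.48e-05) = 4.26.

pH = pKa = 4.26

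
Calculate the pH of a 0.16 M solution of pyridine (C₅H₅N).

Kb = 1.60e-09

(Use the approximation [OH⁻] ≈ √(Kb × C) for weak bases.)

[OH⁻] = √(Kb × C) = √(1.60e-09 × 0.16) = 1.6000e-05. pOH = 4.80, pH = 14 - pOH

pH = 9.20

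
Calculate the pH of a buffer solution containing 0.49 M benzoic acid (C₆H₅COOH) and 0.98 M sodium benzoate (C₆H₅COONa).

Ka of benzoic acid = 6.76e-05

pKa = -log(6.76e-05) = 4.17. pH = pKa + log([A⁻]/[HA]) = 4.17 + log(0.98/0.49)

pH = 4.47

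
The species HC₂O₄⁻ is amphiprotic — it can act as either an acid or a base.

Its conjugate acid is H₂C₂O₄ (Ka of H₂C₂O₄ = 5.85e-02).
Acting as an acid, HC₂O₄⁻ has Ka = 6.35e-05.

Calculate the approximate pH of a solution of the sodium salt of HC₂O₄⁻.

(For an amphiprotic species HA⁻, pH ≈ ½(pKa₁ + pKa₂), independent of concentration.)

pKa₁ = -log(5.85e-02) = 1.23; pKa₂ = -log(6.35e-05) = 4.20. For an amphiprotic species, pH ≈ ½(pKa₁ + pKa₂) = ½(1.23 + 4.20) = 2.72.

pH = 2.72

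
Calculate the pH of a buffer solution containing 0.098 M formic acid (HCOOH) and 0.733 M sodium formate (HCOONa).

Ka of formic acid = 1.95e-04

pKa = -log(1.95e-04) = 3.71. pH = pKa + log([A⁻]/[HA]) = 3.71 + log(0.733/0.098)

pH = 4.58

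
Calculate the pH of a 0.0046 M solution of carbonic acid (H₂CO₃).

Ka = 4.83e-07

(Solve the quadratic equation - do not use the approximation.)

x² + Ka×x - Ka×C = 0. Using quadratic formula: [H⁺] = 4.6895e-05

pH = 4.33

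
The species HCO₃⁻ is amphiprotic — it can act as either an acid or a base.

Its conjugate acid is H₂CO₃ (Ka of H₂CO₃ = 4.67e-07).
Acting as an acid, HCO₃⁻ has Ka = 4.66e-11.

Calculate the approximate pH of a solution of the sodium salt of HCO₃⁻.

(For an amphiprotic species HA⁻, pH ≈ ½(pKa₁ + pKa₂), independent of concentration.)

pKa₁ = -log(4.67e-07) = 6.33; pKa₂ = -log(4.66e-11) = 10.33. For an amphiprotic species, pH ≈ ½(pKa₁ + pKa₂) = ½(6.33 + 10.33) = 8.33.

pH = 8.33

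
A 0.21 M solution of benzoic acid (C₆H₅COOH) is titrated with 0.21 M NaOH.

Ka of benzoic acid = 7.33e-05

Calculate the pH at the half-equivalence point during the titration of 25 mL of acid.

At half-equivalence [HA] = [A⁻], so Henderson-Hasselbalch gives pH = pKa = -log(7.33e-05) = 4.13.

pH = pKa = 4.13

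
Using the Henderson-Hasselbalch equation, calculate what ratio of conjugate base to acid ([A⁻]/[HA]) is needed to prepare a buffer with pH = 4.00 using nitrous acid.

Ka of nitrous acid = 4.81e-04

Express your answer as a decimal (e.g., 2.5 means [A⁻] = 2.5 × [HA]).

pKa = -log(4.81e-04) = 3.3179. pH = pKa + log([A⁻]/[HA]), so log([A⁻]/[HA]) = pH − pKa = 4.00 − 3.3179 = 0.6821. [A⁻]/[HA] = 10^(0.6821) = 4.81

[A⁻]/[HA] = 4.81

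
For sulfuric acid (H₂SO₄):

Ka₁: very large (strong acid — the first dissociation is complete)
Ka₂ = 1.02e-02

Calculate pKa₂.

pKa₂ = -log(Ka₂) = -log(1.02e-02) = 1.99.

pK_{a2} = 1.99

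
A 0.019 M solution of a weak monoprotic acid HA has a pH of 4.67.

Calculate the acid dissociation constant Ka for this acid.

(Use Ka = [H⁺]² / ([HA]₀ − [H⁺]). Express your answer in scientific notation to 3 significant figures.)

[H⁺] = 10^(−pH) = 10^(−4.67) = 2.138e-05 M. For HA ⇌ H⁺ + A⁻, Ka = [H⁺][A⁻]/[HA] = [H⁺]² / ([HA]₀ − [H⁺]) = (2.138e-05)² / (0.019 − 2.138e-05) = 2.41e-08.

K_a = 2.41e-08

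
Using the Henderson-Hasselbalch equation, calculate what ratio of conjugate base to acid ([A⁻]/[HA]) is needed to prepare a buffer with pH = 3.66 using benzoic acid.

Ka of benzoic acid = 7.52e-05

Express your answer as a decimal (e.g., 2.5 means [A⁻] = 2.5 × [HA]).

pKa = -log(7.52e-05) = 4.1238. pH = pKa + log([A⁻]/[HA]), so log([A⁻]/[HA]) = pH − pKa = 3.66 − 4.1238 = -0.4638. [A⁻]/[HA] = 10^(-0.4638) = 0.344

[A⁻]/[HA] = 0.344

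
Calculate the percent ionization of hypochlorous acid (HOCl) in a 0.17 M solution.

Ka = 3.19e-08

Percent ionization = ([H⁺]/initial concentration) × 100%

Using Ka equilibrium: x² + Ka×x - Ka×C = 0. Solving: [H⁺] = 7.3625e-05. Percent = (7.3625e-05/0.17) × 100

Percent ionization = 0.0433%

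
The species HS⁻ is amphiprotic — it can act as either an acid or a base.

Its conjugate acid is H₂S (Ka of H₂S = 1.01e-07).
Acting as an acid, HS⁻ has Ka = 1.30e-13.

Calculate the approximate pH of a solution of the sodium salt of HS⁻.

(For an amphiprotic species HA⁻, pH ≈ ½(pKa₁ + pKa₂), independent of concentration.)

pKa₁ = -log(1.01e-07) = 7.00; pKa₂ = -log(1.30e-13) = 12.89. For an amphiprotic species, pH ≈ ½(pKa₁ + pKa₂) = ½(7.00 + 12.89) = 9.94.

pH = 9.94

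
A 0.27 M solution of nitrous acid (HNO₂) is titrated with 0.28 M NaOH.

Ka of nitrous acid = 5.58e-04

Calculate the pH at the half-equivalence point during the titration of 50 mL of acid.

At half-equivalence [HA] = [A⁻], so Henderson-Hasselbalch gives pH = pKa = -log(5.58e-04) = 3.25.

pH = pKa = 3.25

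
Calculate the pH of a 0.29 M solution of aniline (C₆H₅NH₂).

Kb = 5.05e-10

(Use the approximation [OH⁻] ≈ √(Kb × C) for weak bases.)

[OH⁻] = √(Kb × C) = √(5.05e-10 × 0.29) = 1.2102e-05. pOH = 4.92, pH = 14 - pOH

pH = 9.08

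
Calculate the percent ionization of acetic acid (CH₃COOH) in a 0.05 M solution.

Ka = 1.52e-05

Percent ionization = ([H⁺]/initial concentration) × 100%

Using Ka equilibrium: x² + Ka×x - Ka×C = 0. Solving: [H⁺] = 8.6421e-04. Percent = (8.6421e-04/0.05) × 100

Percent ionization = 1.73%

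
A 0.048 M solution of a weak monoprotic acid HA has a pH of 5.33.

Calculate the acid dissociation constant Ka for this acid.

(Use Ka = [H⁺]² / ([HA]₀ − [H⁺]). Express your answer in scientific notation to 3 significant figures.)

[H⁺] = 10^(−pH) = 10^(−5.33) = 4.677e-06 M. For HA ⇌ H⁺ + A⁻, Ka = [H⁺][A⁻]/[HA] = [H⁺]² / ([HA]₀ − [H⁺]) = (4.677e-06)² / (0.048 − 4.677e-06) = 4.56e-10.

K_a = 4.56e-10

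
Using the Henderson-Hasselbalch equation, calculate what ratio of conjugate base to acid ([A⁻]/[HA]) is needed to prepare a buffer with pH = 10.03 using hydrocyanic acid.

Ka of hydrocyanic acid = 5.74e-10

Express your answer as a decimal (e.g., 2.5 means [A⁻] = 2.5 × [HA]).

pKa = -log(5.74e-10) = 9.2411. pH = pKa + log([A⁻]/[HA]), so log([A⁻]/[HA]) = pH − pKa = 10.03 − 9.2411 = 0.7889. [A⁻]/[HA] = 10^(0.7889) = 6.15

[A⁻]/[HA] = 6.15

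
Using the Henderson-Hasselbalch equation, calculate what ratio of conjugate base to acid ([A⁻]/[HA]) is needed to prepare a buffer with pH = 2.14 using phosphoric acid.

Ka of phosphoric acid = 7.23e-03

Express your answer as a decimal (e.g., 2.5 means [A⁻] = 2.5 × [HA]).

pKa = -log(7.23e-03) = 2.1409. pH = pKa + log([A⁻]/[HA]), so log([A⁻]/[HA]) = pH − pKa = 2.14 − 2.1409 = -0.0009. [A⁻]/[HA] = 10^(-0.0009) = 0.998

[A⁻]/[HA] = 0.998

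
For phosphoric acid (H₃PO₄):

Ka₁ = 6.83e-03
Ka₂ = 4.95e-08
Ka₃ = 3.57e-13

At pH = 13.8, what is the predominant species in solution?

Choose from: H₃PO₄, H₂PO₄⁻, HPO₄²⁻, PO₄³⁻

pKa₁ = 2.17, pKa₂ = 7.31, pKa₃ = 12.45. For a polyprotic acid the predominant species crosses at each pKa: below pKa_n the protonated form dominates, above it the deprotonated form does. At pH = 13.8, the predominant species is PO₄³⁻.

PO₄³⁻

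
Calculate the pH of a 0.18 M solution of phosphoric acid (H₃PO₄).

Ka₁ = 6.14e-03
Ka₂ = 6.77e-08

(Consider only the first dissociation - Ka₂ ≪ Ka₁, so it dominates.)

First dissociation dominates. From Ka₁ = [H⁺][HA⁻]/[H₂A], x² + Ka₁·x − Ka₁·C = 0 with C = 0.18 M and Ka₁ = 6.14e-03. Solving: [H⁺] = (−Ka₁ + √(Ka₁² + 4·Ka₁·C)) / 2 = 3.0316e-02 M. pH = -log(3.0316e-02) = 1.52.

pH = 1.52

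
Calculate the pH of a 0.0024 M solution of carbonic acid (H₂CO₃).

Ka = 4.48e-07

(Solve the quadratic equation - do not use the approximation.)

x² + Ka×x - Ka×C = 0. Using quadratic formula: [H⁺] = 3.2567e-05

pH = 4.49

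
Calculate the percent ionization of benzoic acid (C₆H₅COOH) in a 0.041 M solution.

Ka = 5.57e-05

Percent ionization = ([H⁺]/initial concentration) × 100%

Using Ka equilibrium: x² + Ka×x - Ka×C = 0. Solving: [H⁺] = 1.4836e-03. Percent = (1.4836e-03/0.041) × 100

Percent ionization = 3.62%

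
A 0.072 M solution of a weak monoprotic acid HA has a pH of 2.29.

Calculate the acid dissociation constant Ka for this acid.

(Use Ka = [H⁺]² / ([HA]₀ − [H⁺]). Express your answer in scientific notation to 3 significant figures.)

[H⁺] = 10^(−pH) = 10^(−2.29) = 5.129e-03 M. For HA ⇌ H⁺ + A⁻, Ka = [H⁺][A⁻]/[HA] = [H⁺]² / ([HA]₀ − [H⁺]) = (5.129e-03)² / (0.072 − 5.129e-03) = 3.93e-04.

K_a = 3.93e-04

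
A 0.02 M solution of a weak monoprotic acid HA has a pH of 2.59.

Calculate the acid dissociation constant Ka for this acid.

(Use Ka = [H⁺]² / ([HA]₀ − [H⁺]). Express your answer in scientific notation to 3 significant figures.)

[H⁺] = 10^(−pH) = 10^(−2.59) = 2.570e-03 M. For HA ⇌ H⁺ + A⁻, Ka = [H⁺][A⁻]/[HA] = [H⁺]² / ([HA]₀ − [H⁺]) = (2.570e-03)² / (0.02 − 2.570e-03) = 3.79e-04.

K_a = 3.79e-04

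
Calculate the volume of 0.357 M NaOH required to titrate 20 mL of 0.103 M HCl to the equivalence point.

At equivalence: moles acid = moles base. moles HCl = 0.103 × 20/1000 = 0.00206 mol. V_base = moles / 0.357 × 1000 = 5.8 mL.

V_{base} = 5.8 mL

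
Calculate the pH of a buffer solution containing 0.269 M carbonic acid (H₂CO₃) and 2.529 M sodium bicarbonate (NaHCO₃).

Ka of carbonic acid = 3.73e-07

pKa = -log(3.73e-07) = 6.43. pH = pKa + log([A⁻]/[HA]) = 6.43 + log(2.529/0.269)

pH = 7.40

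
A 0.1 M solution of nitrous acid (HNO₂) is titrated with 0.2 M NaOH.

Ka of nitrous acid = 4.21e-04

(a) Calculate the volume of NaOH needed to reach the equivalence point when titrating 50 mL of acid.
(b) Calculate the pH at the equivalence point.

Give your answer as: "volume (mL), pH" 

moles acid = 0.1 × 50/1000 = 0.005 mol; V_base = moles/0.2 × 1000 = 25.0 mL. At equivalence only the conjugate base is present: [A⁻] = 0.005/0.075 = 6.6667e-02 M. Kb = Kw/Ka = 2.38e-11; [OH⁻] = √(Kb × [A⁻]) = 1.2584e-06; pOH = 5.90; pH = 14 - pOH = 8.10.

V = 25.0 mL, pH = 8.10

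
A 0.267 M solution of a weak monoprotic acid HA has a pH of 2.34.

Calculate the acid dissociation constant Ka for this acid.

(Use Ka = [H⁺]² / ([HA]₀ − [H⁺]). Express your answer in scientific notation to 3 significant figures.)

[H⁺] = 10^(−pH) = 10^(−2.34) = 4.571e-03 M. For HA ⇌ H⁺ + A⁻, Ka = [H⁺][A⁻]/[HA] = [H⁺]² / ([HA]₀ − [H⁺]) = (4.571e-03)² / (0.267 − 4.571e-03) = 7.96e-05.

K_a = 7.96e-05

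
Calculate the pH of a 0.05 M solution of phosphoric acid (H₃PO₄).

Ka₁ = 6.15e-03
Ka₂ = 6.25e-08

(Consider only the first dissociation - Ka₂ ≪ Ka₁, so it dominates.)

First dissociation dominates. From Ka₁ = [H⁺][HA⁻]/[H₂A], x² + Ka₁·x − Ka₁·C = 0 with C = 0.05 M and Ka₁ = 6.15e-03. Solving: [H⁺] = (−Ka₁ + √(Ka₁² + 4·Ka₁·C)) / 2 = 1.4728e-02 M. pH = -log(1.4728e-02) = 1.83.

pH = 1.83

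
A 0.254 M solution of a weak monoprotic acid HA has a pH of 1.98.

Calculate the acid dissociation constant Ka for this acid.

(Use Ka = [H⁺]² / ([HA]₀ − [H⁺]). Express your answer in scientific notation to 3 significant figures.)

[H⁺] = 10^(−pH) = 10^(−1.98) = 1.047e-02 M. For HA ⇌ H⁺ + A⁻, Ka = [H⁺][A⁻]/[HA] = [H⁺]² / ([HA]₀ − [H⁺]) = (1.047e-02)² / (0.254 − 1.047e-02) = 4.50e-04.

K_a = 4.50e-04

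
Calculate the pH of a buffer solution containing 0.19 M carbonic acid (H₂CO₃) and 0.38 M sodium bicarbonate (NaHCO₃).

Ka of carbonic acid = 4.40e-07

pKa = -log(4.40e-07) = 6.36. pH = pKa + log([A⁻]/[HA]) = 6.36 + log(0.38/0.19)

pH = 6.66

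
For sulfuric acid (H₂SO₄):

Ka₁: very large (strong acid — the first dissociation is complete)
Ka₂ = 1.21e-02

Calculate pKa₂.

pKa₂ = -log(Ka₂) = -log(1.21e-02) = 1.92.

pK_{a2} = 1.92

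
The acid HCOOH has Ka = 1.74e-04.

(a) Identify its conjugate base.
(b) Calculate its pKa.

(a) The conjugate base is formed by removing one H⁺ from HCOOH, giving HCOO⁻. (b) pKa = -log(Ka) = -log(1.74e-04) = 3.76.

Conjugate base: HCOO⁻; pK_a = 3.76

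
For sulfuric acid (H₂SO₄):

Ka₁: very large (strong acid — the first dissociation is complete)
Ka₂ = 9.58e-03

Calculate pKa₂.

pKa₂ = -log(Ka₂) = -log(9.58e-03) = 2.02.

pK_{a2} = 2.02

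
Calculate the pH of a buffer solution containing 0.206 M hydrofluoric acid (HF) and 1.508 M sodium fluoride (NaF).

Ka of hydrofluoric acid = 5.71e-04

pKa = -log(5.71e-04) = 3.24. pH = pKa + log([A⁻]/[HA]) = 3.24 + log(1.508/0.206)

pH = 4.11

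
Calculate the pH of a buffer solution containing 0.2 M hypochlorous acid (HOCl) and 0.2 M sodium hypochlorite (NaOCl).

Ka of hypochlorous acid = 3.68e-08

pKa = -log(3.68e-08) = 7.43. pH = pKa + log([A⁻]/[HA]) = 7.43 + log(0.2/0.2)

pH = 7.43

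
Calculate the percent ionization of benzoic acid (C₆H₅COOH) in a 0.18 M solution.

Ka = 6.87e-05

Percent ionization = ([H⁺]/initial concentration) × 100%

Using Ka equilibrium: x² + Ka×x - Ka×C = 0. Solving: [H⁺] = 3.4824e-03. Percent = (3.4824e-03/0.18) × 100

Percent ionization = 1.93%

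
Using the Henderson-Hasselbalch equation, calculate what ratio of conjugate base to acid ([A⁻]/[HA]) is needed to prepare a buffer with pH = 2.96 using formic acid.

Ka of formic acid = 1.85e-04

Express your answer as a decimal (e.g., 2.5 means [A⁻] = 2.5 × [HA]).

pKa = -log(1.85e-04) = 3.7328. pH = pKa + log([A⁻]/[HA]), so log([A⁻]/[HA]) = pH − pKa = 2.96 − 3.7328 = -0.7728. [A⁻]/[HA] = 10^(-0.7728) = 0.169

[A⁻]/[HA] = 0.169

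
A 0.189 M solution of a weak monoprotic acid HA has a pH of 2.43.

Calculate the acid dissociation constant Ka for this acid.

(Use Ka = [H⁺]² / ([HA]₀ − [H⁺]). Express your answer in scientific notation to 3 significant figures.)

[H⁺] = 10^(−pH) = 10^(−2.43) = 3.715e-03 M. For HA ⇌ H⁺ + A⁻, Ka = [H⁺][A⁻]/[HA] = [H⁺]² / ([HA]₀ − [H⁺]) = (3.715e-03)² / (0.189 − 3.715e-03) = 7.45e-05.

K_a = 7.45e-05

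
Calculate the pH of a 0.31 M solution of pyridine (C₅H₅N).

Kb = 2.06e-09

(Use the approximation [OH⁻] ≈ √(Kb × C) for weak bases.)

[OH⁻] = √(Kb × C) = √(2.06e-09 × 0.31) = 2.5271e-05. pOH = 4.60, pH = 14 - pOH

pH = 9.40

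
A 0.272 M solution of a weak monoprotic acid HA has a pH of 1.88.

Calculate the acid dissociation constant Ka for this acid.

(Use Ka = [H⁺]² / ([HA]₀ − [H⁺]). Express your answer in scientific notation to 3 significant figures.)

[H⁺] = 10^(−pH) = 10^(−1.88) = 1.318e-02 M. For HA ⇌ H⁺ + A⁻, Ka = [H⁺][A⁻]/[HA] = [H⁺]² / ([HA]₀ − [H⁺]) = (1.318e-02)² / (0.272 − 1.318e-02) = 6.71e-04.

K_a = 6.71e-04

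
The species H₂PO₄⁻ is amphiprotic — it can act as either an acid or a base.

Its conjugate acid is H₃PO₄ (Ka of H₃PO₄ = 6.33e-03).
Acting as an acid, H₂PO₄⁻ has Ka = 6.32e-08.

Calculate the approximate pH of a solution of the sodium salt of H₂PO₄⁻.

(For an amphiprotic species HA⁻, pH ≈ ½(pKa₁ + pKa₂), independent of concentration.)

pKa₁ = -log(6.33e-03) = 2.20; pKa₂ = -log(6.32e-08) = 7.20. For an amphiprotic species, pH ≈ ½(pKa₁ + pKa₂) = ½(2.20 + 7.20) = 4.70.

pH = 4.70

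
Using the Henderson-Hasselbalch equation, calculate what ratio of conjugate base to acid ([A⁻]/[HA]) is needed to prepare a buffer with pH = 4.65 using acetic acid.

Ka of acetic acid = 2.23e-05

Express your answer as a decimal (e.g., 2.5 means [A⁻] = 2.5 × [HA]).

pKa = -log(2.23e-05) = 4.6517. pH = pKa + log([A⁻]/[HA]), so log([A⁻]/[HA]) = pH − pKa = 4.65 − 4.6517 = -0.0017. [A⁻]/[HA] = 10^(-0.0017) = 0.996

[A⁻]/[HA] = 0.996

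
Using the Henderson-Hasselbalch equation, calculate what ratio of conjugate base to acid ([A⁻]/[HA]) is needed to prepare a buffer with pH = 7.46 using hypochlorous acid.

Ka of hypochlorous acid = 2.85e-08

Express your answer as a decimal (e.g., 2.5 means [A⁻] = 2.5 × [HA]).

pKa = -log(2.85e-08) = 7.5452. pH = pKa + log([A⁻]/[HA]), so log([A⁻]/[HA]) = pH − pKa = 7.46 − 7.5452 = -0.0852. [A⁻]/[HA] = 10^(-0.0852) = 0.822

[A⁻]/[HA] = 0.822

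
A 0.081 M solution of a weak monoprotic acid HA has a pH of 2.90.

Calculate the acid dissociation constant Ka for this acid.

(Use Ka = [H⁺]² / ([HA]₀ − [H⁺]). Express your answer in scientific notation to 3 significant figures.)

[H⁺] = 10^(−pH) = 10^(−2.90) = 1.259e-03 M. For HA ⇌ H⁺ + A⁻, Ka = [H⁺][A⁻]/[HA] = [H⁺]² / ([HA]₀ − [H⁺]) = (1.259e-03)² / (0.081 − 1.259e-03) = 1.99e-05.

K_a = 1.99e-05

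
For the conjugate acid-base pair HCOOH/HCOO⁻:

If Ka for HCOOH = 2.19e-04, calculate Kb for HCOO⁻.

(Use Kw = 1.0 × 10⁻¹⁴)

For a conjugate pair Ka × Kb = Kw, so Kb = Kw/Ka = 1.0 × 10⁻¹⁴ / 2.19e-04 = 4.57e-11.

K_b = 4.57e-11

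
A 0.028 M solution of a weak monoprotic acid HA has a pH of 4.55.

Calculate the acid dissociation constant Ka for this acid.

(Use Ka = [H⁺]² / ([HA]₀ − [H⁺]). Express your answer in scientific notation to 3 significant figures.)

[H⁺] = 10^(−pH) = 10^(−4.55) = 2.818e-05 M. For HA ⇌ H⁺ + A⁻, Ka = [H⁺][A⁻]/[HA] = [H⁺]² / ([HA]₀ − [H⁺]) = (2.818e-05)² / (0.028 − 2.818e-05) = 2.84e-08.

K_a = 2.84e-08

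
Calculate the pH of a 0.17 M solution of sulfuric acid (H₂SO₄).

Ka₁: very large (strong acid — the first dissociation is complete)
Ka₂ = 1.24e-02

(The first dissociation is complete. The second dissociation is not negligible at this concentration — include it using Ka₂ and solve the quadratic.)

First dissociation is complete: [H⁺]₀ = [HSO₄⁻]₀ = C = 0.17 M. Second dissociation HSO₄⁻ ⇌ H⁺ + SO₄²⁻: let x = [SO₄²⁻]. Ka₂ = (C + x)·x / (C − x) = 1.24e-02 → x² + (C + Ka₂)·x − Ka₂·C = 0 → x² + 0.18240·x − 2.108e-03 = 0. x = (−0.18240 + √(0.18240² + 4 × 2.108e-03)) / 2 = 1.0905e-02 M. [H⁺] = C + x = 0.17 + 1.0905e-02 = 1.8091e-01 M. pH = -log(1.8091e-01) = 0.74.

pH = 0.74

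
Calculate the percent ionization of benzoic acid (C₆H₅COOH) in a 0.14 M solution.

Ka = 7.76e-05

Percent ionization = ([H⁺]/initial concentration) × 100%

Using Ka equilibrium: x² + Ka×x - Ka×C = 0. Solving: [H⁺] = 3.2575e-03. Percent = (3.2575e-03/0.14) × 100

Percent ionization = 2.33%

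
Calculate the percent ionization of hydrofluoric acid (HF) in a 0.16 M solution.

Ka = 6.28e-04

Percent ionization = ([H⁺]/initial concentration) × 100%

Using Ka equilibrium: x² + Ka×x - Ka×C = 0. Solving: [H⁺] = 9.7149e-03. Percent = (9.7149e-03/0.16) × 100

Percent ionization = 6.07%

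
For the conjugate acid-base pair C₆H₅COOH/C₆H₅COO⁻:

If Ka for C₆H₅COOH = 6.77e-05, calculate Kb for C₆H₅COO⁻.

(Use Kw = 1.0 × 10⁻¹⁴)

For a conjugate pair Ka × Kb = Kw, so Kb = Kw/Ka = 1.0 × 10⁻¹⁴ / 6.77e-05 = 1.48e-10.

K_b = 1.48e-10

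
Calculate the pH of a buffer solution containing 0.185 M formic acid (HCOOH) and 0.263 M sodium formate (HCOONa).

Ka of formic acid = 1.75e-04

pKa = -log(1.75e-04) = 3.76. pH = pKa + log([A⁻]/[HA]) = 3.76 + log(0.263/0.185)

pH = 3.91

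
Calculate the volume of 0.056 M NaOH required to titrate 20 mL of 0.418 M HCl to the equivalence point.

At equivalence: moles acid = moles base. moles HCl = 0.418 × 20/1000 = 0.00836 mol. V_base = moles / 0.056 × 1000 = 149.3 mL.

V_{base} = 149.3 mL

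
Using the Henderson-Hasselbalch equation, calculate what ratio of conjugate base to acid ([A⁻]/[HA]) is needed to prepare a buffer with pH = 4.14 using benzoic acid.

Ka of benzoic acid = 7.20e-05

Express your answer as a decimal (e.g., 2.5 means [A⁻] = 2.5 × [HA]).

pKa = -log(7.20e-05) = 4.1427. pH = pKa + log([A⁻]/[HA]), so log([A⁻]/[HA]) = pH − pKa = 4.14 − 4.1427 = -0.0027. [A⁻]/[HA] = 10^(-0.0027) = 0.994

[A⁻]/[HA] = 0.994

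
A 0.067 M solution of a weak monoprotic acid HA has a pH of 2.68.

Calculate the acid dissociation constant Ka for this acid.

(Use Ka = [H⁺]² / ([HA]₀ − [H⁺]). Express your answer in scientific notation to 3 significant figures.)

[H⁺] = 10^(−pH) = 10^(−2.68) = 2.089e-03 M. For HA ⇌ H⁺ + A⁻, Ka = [H⁺][A⁻]/[HA] = [H⁺]² / ([HA]₀ − [H⁺]) = (2.089e-03)² / (0.067 − 2.089e-03) = 6.72e-05.

K_a = 6.72e-05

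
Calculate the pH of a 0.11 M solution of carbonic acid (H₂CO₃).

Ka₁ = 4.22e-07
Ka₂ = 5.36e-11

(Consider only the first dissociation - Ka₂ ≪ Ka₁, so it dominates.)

First dissociation dominates. From Ka₁ = [H⁺][HA⁻]/[H₂A], x² + Ka₁·x − Ka₁·C = 0 with C = 0.11 M and Ka₁ = 4.22e-07. Solving: [H⁺] = (−Ka₁ + √(Ka₁² + 4·Ka₁·C)) / 2 = 2.1524e-04 M. pH = -log(2.1524e-04) = 3.67.

pH = 3.67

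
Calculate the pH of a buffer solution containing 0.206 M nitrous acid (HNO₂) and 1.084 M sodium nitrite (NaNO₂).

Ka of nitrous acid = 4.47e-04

pKa = -log(4.47e-04) = 3.35. pH = pKa + log([A⁻]/[HA]) = 3.35 + log(1.084/0.206)

pH = 4.07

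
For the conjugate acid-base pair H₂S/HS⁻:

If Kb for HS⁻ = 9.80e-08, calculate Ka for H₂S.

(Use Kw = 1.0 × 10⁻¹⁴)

For a conjugate pair Ka × Kb = Kw, so Ka = Kw/Kb = 1.0 × 10⁻¹⁴ / 9.80e-08 = 1.02e-07.

K_a = 1.02e-07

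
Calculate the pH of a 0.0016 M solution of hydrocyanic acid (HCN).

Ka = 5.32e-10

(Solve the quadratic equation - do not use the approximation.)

x² + Ka×x - Ka×C = 0. Using quadratic formula: [H⁺] = 9.2234e-07

pH = 6.04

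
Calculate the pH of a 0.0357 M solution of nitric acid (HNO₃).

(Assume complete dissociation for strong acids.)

[H⁺] = 0.0357 M for strong acid. pH = -log[H⁺] = -log(0.0357)

pH = 1.45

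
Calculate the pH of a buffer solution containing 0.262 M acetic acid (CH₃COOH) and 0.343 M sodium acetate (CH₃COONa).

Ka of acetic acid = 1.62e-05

pKa = -log(1.62e-05) = 4.79. pH = pKa + log([A⁻]/[HA]) = 4.79 + log(0.343/0.262)

pH = 4.91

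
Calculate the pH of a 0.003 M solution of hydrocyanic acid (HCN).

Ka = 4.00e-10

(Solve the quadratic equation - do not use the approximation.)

x² + Ka×x - Ka×C = 0. Using quadratic formula: [H⁺] = 1.0952e-06

pH = 5.96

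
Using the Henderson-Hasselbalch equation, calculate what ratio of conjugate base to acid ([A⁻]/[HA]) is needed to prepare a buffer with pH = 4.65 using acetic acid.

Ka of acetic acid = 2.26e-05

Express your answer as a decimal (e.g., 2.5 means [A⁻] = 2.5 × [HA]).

pKa = -log(2.26e-05) = 4.6459. pH = pKa + log([A⁻]/[HA]), so log([A⁻]/[HA]) = pH − pKa = 4.65 − 4.6459 = 0.0041. [A⁻]/[HA] = 10^(0.0041) = 1.01

[A⁻]/[HA] = 1.01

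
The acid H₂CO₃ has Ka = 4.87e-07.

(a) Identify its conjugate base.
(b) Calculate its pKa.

(a) The conjugate base is formed by removing one H⁺ from H₂CO₃, giving HCO₃⁻. (b) pKa = -log(Ka) = -log(4.87e-07) = 6.31.

Conjugate base: HCO₃⁻; pK_a = 6.31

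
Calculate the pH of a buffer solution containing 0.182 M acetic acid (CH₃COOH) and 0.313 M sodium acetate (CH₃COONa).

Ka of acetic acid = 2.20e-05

pKa = -log(2.20e-05) = 4.66. pH = pKa + log([A⁻]/[HA]) = 4.66 + log(0.313/0.182)

pH = 4.89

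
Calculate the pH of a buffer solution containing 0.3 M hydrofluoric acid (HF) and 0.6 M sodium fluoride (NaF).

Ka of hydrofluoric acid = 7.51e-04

pKa = -log(7.51e-04) = 3.12. pH = pKa + log([A⁻]/[HA]) = 3.12 + log(0.6/0.3)

pH = 3.43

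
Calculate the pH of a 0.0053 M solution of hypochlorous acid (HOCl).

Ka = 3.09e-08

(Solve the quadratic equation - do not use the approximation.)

x² + Ka×x - Ka×C = 0. Using quadratic formula: [H⁺] = 1.2782e-05

pH = 4.89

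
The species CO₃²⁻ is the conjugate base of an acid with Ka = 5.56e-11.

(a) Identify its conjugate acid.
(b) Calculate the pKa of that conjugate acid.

(a) The conjugate acid is formed by adding one H⁺ to CO₃²⁻, giving HCO₃⁻. (b) pKa = -log(Ka) = -log(5.56e-11) = 10.25.

Conjugate acid: HCO₃⁻; pK_a = 10.25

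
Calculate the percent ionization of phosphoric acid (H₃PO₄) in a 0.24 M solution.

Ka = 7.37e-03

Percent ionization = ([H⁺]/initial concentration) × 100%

Using Ka equilibrium: x² + Ka×x - Ka×C = 0. Solving: [H⁺] = 3.8533e-02. Percent = (3.8533e-02/0.24) × 100

Percent ionization = 16.1%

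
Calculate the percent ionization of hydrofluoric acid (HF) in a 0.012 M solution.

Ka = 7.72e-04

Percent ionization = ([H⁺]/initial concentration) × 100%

Using Ka equilibrium: x² + Ka×x - Ka×C = 0. Solving: [H⁺] = 2.6821e-03. Percent = (2.6821e-03/0.012) × 100

Percent ionization = 22.4%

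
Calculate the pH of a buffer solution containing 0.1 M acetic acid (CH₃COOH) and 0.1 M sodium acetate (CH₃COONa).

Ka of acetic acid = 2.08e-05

pKa = -log(2.08e-05) = 4.68. pH = pKa + log([A⁻]/[HA]) = 4.68 + log(0.1/0.1)

pH = 4.68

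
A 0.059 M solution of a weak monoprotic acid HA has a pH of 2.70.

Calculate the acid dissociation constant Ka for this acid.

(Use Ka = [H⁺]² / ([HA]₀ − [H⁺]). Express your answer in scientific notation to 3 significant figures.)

[H⁺] = 10^(−pH) = 10^(−2.70) = 1.995e-03 M. For HA ⇌ H⁺ + A⁻, Ka = [H⁺][A⁻]/[HA] = [H⁺]² / ([HA]₀ − [H⁺]) = (1.995e-03)² / (0.059 − 1.995e-03) = 6.98e-05.

K_a = 6.98e-05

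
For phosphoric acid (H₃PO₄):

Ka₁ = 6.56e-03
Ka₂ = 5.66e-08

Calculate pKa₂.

pKa₂ = -log(Ka₂) = -log(5.66e-08) = 7.25.

pK_{a2} = 7.25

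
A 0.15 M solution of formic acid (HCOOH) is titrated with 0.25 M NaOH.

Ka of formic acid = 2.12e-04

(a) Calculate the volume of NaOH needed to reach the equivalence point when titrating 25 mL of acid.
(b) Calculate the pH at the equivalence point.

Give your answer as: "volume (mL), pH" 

moles acid = 0.15 × 25/1000 = 0.00375 mol; V_base = moles/0.25 × 1000 = 15.0 mL. At equivalence only the conjugate base is present: [A⁻] = 0.00375/0.040 = 9.3750e-02 M. Kb = Kw/Ka = 4.72e-11; [OH⁻] = √(Kb × [A⁻]) = 2.1029e-06; pOH = 5.68; pH = 14 - pOH = 8.32.

V = 15.0 mL, pH = 8.32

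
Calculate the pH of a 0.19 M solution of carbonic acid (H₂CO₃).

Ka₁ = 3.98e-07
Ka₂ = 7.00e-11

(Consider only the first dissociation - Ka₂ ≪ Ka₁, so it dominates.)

First dissociation dominates. From Ka₁ = [H⁺][HA⁻]/[H₂A], x² + Ka₁·x − Ka₁·C = 0 with C = 0.19 M and Ka₁ = 3.98e-07. Solving: [H⁺] = (−Ka₁ + √(Ka₁² + 4·Ka₁·C)) / 2 = 2.7479e-04 M. pH = -log(2.7479e-04) = 3.56.

pH = 3.56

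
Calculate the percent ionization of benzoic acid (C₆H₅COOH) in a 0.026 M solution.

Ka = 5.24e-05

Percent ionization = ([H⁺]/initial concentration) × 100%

Using Ka equilibrium: x² + Ka×x - Ka×C = 0. Solving: [H⁺] = 1.1413e-03. Percent = (1.1413e-03/0.026) × 100

Percent ionization = 4.39%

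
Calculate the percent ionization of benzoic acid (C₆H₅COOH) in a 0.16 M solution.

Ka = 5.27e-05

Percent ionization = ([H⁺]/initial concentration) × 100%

Using Ka equilibrium: x² + Ka×x - Ka×C = 0. Solving: [H⁺] = 2.8776e-03. Percent = (2.8776e-03/0.16) × 100

Percent ionization = 1.8%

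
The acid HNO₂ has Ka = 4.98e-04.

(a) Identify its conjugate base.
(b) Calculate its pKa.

(a) The conjugate base is formed by removing one H⁺ from HNO₂, giving NO₂⁻. (b) pKa = -log(Ka) = -log(4.98e-04) = 3.30.

Conjugate base: NO₂⁻; pK_a = 3.30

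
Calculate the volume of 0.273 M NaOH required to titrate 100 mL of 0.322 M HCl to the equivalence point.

At equivalence: moles acid = moles base. moles HCl = 0.322 × 100/1000 = 0.0322 mol. V_base = moles / 0.273 × 1000 = 117.9 mL.

V_{base} = 117.9 mL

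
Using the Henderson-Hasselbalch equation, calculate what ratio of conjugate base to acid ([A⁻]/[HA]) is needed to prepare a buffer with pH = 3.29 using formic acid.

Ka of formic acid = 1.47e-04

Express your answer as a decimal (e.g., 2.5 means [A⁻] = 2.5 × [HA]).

pKa = -log(1.47e-04) = 3.8327. pH = pKa + log([A⁻]/[HA]), so log([A⁻]/[HA]) = pH − pKa = 3.29 − 3.8327 = -0.5427. [A⁻]/[HA] = 10^(-0.5427) = 0.287

[A⁻]/[HA] = 0.287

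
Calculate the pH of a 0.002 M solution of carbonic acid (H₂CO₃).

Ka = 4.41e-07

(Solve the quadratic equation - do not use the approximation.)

x² + Ka×x - Ka×C = 0. Using quadratic formula: [H⁺] = 2.9479e-05

pH = 4.53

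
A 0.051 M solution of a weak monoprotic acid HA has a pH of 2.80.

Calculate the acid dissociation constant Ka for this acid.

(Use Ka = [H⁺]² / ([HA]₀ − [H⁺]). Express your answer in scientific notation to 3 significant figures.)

[H⁺] = 10^(−pH) = 10^(−2.80) = 1.585e-03 M. For HA ⇌ H⁺ + A⁻, Ka = [H⁺][A⁻]/[HA] = [H⁺]² / ([HA]₀ − [H⁺]) = (1.585e-03)² / (0.051 − 1.585e-03) = 5.08e-05.

K_a = 5.08e-05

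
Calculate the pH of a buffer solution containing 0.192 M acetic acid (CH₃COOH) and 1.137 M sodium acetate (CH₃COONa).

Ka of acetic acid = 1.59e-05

pKa = -log(1.59e-05) = 4.80. pH = pKa + log([A⁻]/[HA]) = 4.80 + log(1.137/0.192)

pH = 5.57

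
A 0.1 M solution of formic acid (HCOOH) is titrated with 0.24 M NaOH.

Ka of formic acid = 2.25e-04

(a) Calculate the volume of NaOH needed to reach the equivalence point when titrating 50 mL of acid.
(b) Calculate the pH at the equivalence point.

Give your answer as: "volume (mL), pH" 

moles acid = 0.1 × 50/1000 = 0.005 mol; V_base = moles/0.24 × 1000 = 20.8 mL. At equivalence only the conjugate base is present: [A⁻] = 0.005/0.071 = 7.0588e-02 M. Kb = Kw/Ka = 4.44e-11; [OH⁻] = √(Kb × [A⁻]) = 1.7712e-06; pOH = 5.75; pH = 14 - pOH = 8.25.

V = 20.8 mL, pH = 8.25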